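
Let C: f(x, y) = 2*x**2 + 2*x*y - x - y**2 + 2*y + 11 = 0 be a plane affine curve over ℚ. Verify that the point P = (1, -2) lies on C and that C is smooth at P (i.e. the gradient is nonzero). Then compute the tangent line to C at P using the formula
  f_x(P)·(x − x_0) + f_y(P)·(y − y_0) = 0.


Tangent line at P: -x + 8*y + 17 = 0.

Step 1: f(1, -2) = 0, so P lies on C.
Step 2: partial derivatives
  f_x(x, y) = 4*x + 2*y - 1, f_y(x, y) = 2*x - 2*y + 2.
  f_x(P) = -1, f_y(P) = 8 (gradient nonzero, so P is smooth).
Step 3: tangent line at P: -1·(x − 1) + 8·(y − -2) = 0.
Expanding: -x + 8*y + 17 = 0.


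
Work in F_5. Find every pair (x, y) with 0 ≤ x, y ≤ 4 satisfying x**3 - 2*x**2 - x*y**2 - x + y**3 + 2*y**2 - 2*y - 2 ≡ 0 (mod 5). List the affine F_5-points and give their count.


Affine F_5-points: {(0, 2), (2, 1), (2, 2), (4, 4)}; count = 4.

For each of the 25 pairs (x, y) ∈ F_5², evaluate f(x, y) mod 5. Record the zeros.
  x = 0: [0↦3, 1↦4, 2↦0, 3↦2, 4↦1]  zeros at y ∈ {2}
  x = 1: [0↦1, 1↦1, 2↦4, 3↦1, 4↦3]  zeros at y ∈ ∅
  x = 2: [0↦1, 1↦0, 2↦0, 3↦2, 4↦2]  zeros at y ∈ {1, 2}
  x = 3: [0↦4, 1↦2, 2↦4, 3↦1, 4↦4]  zeros at y ∈ ∅
  x = 4: [0↦1, 1↦3, 2↦2, 3↦4, 4↦0]  zeros at y ∈ {4}
Collecting zeros: affine points = {(0, 2), (2, 1), (2, 2), (4, 4)}.
Total count |C(F_5)_aff| = 4.


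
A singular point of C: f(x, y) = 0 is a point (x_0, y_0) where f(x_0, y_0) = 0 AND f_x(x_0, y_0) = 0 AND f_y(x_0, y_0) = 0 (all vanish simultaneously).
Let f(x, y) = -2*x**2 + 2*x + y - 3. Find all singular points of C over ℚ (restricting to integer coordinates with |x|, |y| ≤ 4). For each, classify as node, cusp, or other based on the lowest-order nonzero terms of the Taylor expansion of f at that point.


No singular points in the scanned grid; C is smooth there.

Compute partial derivatives:
  f_x = 2 - 4*x.
  f_y = 1.
f_y = 1 is a nonzero constant, so f_y never vanishes: no point (x, y) can satisfy f = f_x = f_y = 0. In particular no (x, y) ∈ {−4, ..., 4}² is singular; the curve is smooth.


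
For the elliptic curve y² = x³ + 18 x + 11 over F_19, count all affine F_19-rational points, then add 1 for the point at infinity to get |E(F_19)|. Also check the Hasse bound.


Affine points = {(0, 7), (0, 12), (1, 7), (1, 12), (2, 6), (2, 13), (3, 4), (3, 15), (5, 6), (5, 13), (7, 9), (7, 10), (9, 3), (9, 16), (11, 1), (11, 18), (12, 6), (12, 13), (14, 9), (14, 10), (16, 5), (16, 14), (17, 9), (17, 10), (18, 7), (18, 12)}; affine count = 26; |E(F_19)| = 27.

Discriminant check: Δ ∝ 4a³ + 27b² = 4·18³ + 27·11² = 4·5832 + 27·121 ≡ 14 (mod 19). Nonzero ⇒ E is nonsingular.
For each x ∈ F_19, compute rhs = x³ + 18·x + 11 mod 19, then count y ∈ F_19 with y² ≡ rhs.
  x = 0: rhs = 11, matching y values: 7, 12 (2 points).
  x = 1: rhs = 11, matching y values: 7, 12 (2 points).
  x = 2: rhs = 17, matching y values: 6, 13 (2 points).
  x = 3: rhs = 16, matching y values: 4, 15 (2 points).
  x = 4: rhs = 14, matching y values: none (0 points).
  x = 5: rhs = 17, matching y values: 6, 13 (2 points).
  x = 6: rhs = 12, matching y values: none (0 points).
  x = 7: rhs = 5, matching y values: 9, 10 (2 points).
  x = 8: rhs = 2, matching y values: none (0 points).
  x = 9: rhs = 9, matching y values: 3, 16 (2 points).
  x = 10: rhs = 13, matching y values: none (0 points).
  x = 11: rhs = 1, matching y values: 1, 18 (2 points).
  x = 12: rhs = 17, matching y values: 6, 13 (2 points).
  x = 13: rhs = 10, matching y values: none (0 points).
  x = 14: rhs = 5, matching y values: 9, 10 (2 points).
  x = 15: rhs = 8, matching y values: none (0 points).
  x = 16: rhs = 6, matching y values: 5, 14 (2 points).
  x = 17: rhs = 5, matching y values: 9, 10 (2 points).
  x = 18: rhs = 11, matching y values: 7, 12 (2 points).
Total affine count: 26.
Full point count |E(F_19)| = 26 + 1 = 27.
Hasse bound: |27 − (19+1)| = |7| = 7 ≤ 2√19 ≈ 8.7178 ✓.


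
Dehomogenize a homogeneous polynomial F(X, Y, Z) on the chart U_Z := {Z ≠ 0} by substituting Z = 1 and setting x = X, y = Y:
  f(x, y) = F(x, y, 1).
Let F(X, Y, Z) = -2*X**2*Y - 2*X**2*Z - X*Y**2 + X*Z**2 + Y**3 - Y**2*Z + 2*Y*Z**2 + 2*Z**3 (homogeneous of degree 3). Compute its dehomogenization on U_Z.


f(x, y) = -2*x**2*y - 2*x**2 - x*y**2 + x + y**3 - y**2 + 2*y + 2

On U_Z we set Z = 1. Each monomial c·X^i·Y^j·Z^k in F becomes c·x^i·y^j·1^k = c·x^i·y^j.
Substituting Z = 1: F(X, Y, 1) = -2*x**2*y - 2*x**2 - x*y**2 + x + y**3 - y**2 + 2*y + 2.
Note: deg(f) ≤ deg(F) = 3; strict inequality happens when F is divisible by Z (lost terms).


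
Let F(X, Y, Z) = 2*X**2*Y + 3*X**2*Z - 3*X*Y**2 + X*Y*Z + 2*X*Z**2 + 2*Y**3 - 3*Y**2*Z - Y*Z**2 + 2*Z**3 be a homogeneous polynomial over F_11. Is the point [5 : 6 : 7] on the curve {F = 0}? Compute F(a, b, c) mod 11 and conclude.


F(5,6,7) ≡ 8 (mod 11); P is NOT on the curve.

Evaluate F(5, 6, 7) term-by-term (mod 11).
  2*X**2*Y ↦ 2·25·6·1 = 300
  3*X**2*Z ↦ 3·25·1·7 = 525
  -3*X*Y**2 ↦ -3·5·36·1 = -540
  X*Y*Z ↦ 1·5·6·7 = 210
  2*X*Z**2 ↦ 2·5·1·49 = 490
  2*Y**3 ↦ 2·1·216·1 = 432
  -3*Y**2*Z ↦ -3·1·36·7 = -756
  -Y*Z**2 ↦ -1·1·6·49 = -294
  2*Z**3 ↦ 2·1·1·343 = 686
Sum: F(5, 6, 7) = (300) + (525) + (-540) + (210) + (490) + (432) + (-756) + (-294) + (686) = 1053.
Reducing mod 11: 1053 ≡ 8 (mod 11).
Since F(a, b, c) ≡ 8 ≠ 0 (mod 11), P does NOT lie on the curve.


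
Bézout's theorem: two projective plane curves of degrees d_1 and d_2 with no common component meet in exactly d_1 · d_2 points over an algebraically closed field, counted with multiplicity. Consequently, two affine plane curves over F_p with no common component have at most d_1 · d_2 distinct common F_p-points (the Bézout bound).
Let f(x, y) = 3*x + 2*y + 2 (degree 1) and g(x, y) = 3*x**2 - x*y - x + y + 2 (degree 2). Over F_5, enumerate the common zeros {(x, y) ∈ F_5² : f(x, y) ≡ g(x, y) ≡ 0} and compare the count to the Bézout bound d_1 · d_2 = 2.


Common zeros: ∅; count = 0; Bézout bound = 2.

deg(f) = 1, deg(g) = 2, so Bézout bound = 2.
Scan x ∈ F_5. For each x, list the y ∈ F_5 with f(x, y) ≡ 0 and those with g(x, y) ≡ 0 (mod 5); the common zeros in that column are the intersection.
  x = 0: f ≡ 0 at y ∈ {4}; g ≡ 0 at y ∈ {3}; common: ∅.
  x = 1: f ≡ 0 at y ∈ {0}; g ≡ 0 at y ∈ ∅; common: ∅.
  x = 2: f ≡ 0 at y ∈ {1}; g ≡ 0 at y ∈ {2}; common: ∅.
  x = 3: f ≡ 0 at y ∈ {2}; g ≡ 0 at y ∈ {3}; common: ∅.
  x = 4: f ≡ 0 at y ∈ {3}; g ≡ 0 at y ∈ {2}; common: ∅.
Collecting: common zeros = ∅, so the count is 0.
Comparison with the Bézout bound: 0 ≤ 2 = deg(f)·deg(g), as expected for curves with no common component (the affine F_5-count falls short of the bound because intersections may lie at infinity, over extension fields, or carry multiplicity).


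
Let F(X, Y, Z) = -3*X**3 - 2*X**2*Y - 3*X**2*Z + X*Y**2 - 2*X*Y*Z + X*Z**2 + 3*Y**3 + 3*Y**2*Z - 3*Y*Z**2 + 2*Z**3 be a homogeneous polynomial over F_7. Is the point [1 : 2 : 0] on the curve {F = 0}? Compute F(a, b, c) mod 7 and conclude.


F(1,2,0) ≡ 0 (mod 7); P is on the curve.

Evaluate F(1, 2, 0) term-by-term (mod 7).
  -3*X**3 ↦ -3·1·1·1 = -3
  -2*X**2*Y ↦ -2·1·2·1 = -4
  -3*X**2*Z ↦ -3·1·1·0 = 0
  X*Y**2 ↦ 1·1·4·1 = 4
  -2*X*Y*Z ↦ -2·1·2·0 = 0
  X*Z**2 ↦ 1·1·1·0 = 0
  3*Y**3 ↦ 3·1·8·1 = 24
  3*Y**2*Z ↦ 3·1·4·0 = 0
  -3*Y*Z**2 ↦ -3·1·2·0 = 0
  2*Z**3 ↦ 2·1·1·0 = 0
Sum: F(1, 2, 0) = (-3) + (-4) + (0) + (4) + (0) + (0) + (24) + (0) + (0) + (0) = 21.
Reducing mod 7: 21 ≡ 0 (mod 7).
Since F(a, b, c) ≡ 0 (mod 7), P lies on the curve.


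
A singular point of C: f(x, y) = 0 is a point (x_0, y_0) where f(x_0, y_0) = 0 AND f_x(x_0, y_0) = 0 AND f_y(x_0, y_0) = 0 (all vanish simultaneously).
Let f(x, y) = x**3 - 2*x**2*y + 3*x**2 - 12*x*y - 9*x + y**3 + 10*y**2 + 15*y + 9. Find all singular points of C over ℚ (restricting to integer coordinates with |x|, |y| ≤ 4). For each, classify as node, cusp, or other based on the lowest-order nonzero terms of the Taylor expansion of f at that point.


Singular points: {(-3, -3)}; classification: cusp.

Compute partial derivatives:
  f_x = 3*x**2 - 4*x*y + 6*x - 12*y - 9.
  f_y = -2*x**2 - 12*x + 3*y**2 + 20*y + 15.
Scan x_0 ∈ {−4, ..., 4}. For each x_0, f_y(x_0, y) is a polynomial in y; find its integer roots y ∈ {−4, ..., 4}, then test f_x and f at those candidates.
  x = -4: f_y(-4, y) = 3*y**2 + 20*y + 31; no integer root y with |y| ≤ 4.
  x = -3: f_y(-3, y) = 3*y**2 + 20*y + 33; vanishes at y ∈ {-3}. (-3, -3): f_x = 0, f = 0 — SINGULAR.
  x = -2: f_y(-2, y) = 3*y**2 + 20*y + 31; no integer root y with |y| ≤ 4.
  x = -1: f_y(-1, y) = 3*y**2 + 20*y + 25; no integer root y with |y| ≤ 4.
  x = 0: f_y(0, y) = 3*y**2 + 20*y + 15; no integer root y with |y| ≤ 4.
  x = 1: f_y(1, y) = 3*y**2 + 20*y + 1; no integer root y with |y| ≤ 4.
  x = 2: f_y(2, y) = 3*y**2 + 20*y - 17; no integer root y with |y| ≤ 4.
  x = 3: f_y(3, y) = 3*y**2 + 20*y - 39; no integer root y with |y| ≤ 4.
  x = 4: f_y(4, y) = 3*y**2 + 20*y - 65; no integer root y with |y| ≤ 4.
Only singular point on the grid: (-3, -3).
Classify: substitute x = -3 + u, y = -3 + v and expand: f = u**3 - 2*u**2*v + v**3 + v**2.
No constant or linear terms (consistent with a singular point). Quadratic part: v**2. Cubic part: u**3 - 2*u**2*v + v**3.
The quadratic part v**2 is a perfect square, so there is a single (double) tangent line v = 0, i.e. y = -3. Restricting the cubic part to that line (v = 0) leaves u**3 ≠ 0, so f is not divisible by v and the branch is v² ≈ -u**3 to lowest order — this is a cusp.
Classification: cusp.


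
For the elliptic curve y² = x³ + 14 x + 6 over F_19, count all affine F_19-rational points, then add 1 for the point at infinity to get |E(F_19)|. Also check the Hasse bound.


Affine points = {(0, 5), (0, 14), (2, 2), (2, 17), (5, 7), (5, 12), (9, 5), (9, 14), (10, 5), (10, 14), (11, 3), (11, 16), (14, 1), (14, 18), (15, 0)}; affine count = 15; |E(F_19)| = 16.

Discriminant check: Δ ∝ 4a³ + 27b² = 4·14³ + 27·6² = 4·2744 + 27·36 ≡ 16 (mod 19). Nonzero ⇒ E is nonsingular.
For each x ∈ F_19, compute rhs = x³ + 14·x + 6 mod 19, then count y ∈ F_19 with y² ≡ rhs.
  x = 0: rhs = 6, matching y values: 5, 14 (2 points).
  x = 1: rhs = 2, matching y values: none (0 points).
  x = 2: rhs = 4, matching y values: 2, 17 (2 points).
  x = 3: rhs = 18, matching y values: none (0 points).
  x = 4: rhs = 12, matching y values: none (0 points).
  x = 5: rhs = 11, matching y values: 7, 12 (2 points).
  x = 6: rhs = 2, matching y values: none (0 points).
  x = 7: rhs = 10, matching y values: none (0 points).
  x = 8: rhs = 3, matching y values: none (0 points).
  x = 9: rhs = 6, matching y values: 5, 14 (2 points).
  x = 10: rhs = 6, matching y values: 5, 14 (2 points).
  x = 11: rhs = 9, matching y values: 3, 16 (2 points).
  x = 12: rhs = 2, matching y values: none (0 points).
  x = 13: rhs = 10, matching y values: none (0 points).
  x = 14: rhs = 1, matching y values: 1, 18 (2 points).
  x = 15: rhs = 0, matching y values: 0 (1 points).
  x = 16: rhs = 13, matching y values: none (0 points).
  x = 17: rhs = 8, matching y values: none (0 points).
  x = 18: rhs = 10, matching y values: none (0 points).
Total affine count: 15.
Full point count |E(F_19)| = 15 + 1 = 16.
Hasse bound: |16 − (19+1)| = |-4| = 4 ≤ 2√19 ≈ 8.7178 ✓.


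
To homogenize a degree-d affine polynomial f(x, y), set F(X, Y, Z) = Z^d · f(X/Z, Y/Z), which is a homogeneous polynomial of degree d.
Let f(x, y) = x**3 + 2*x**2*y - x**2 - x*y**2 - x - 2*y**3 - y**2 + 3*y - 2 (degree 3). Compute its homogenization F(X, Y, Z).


F(X, Y, Z) = X**3 + 2*X**2*Y - X**2*Z - X*Y**2 - X*Z**2 - 2*Y**3 - Y**2*Z + 3*Y*Z**2 - 2*Z**3

deg(f) = 3.
Substitute x = X/Z, y = Y/Z into f, then multiply by Z^3.
  monomial 1·x^3·y^0 ↦ 1·X^3·Y^0·Z^0.
  monomial 2·x^2·y^1 ↦ 2·X^2·Y^1·Z^0.
  monomial -1·x^2·y^0 ↦ -1·X^2·Y^0·Z^1.
  monomial -1·x^1·y^2 ↦ -1·X^1·Y^2·Z^0.
  monomial -1·x^1·y^0 ↦ -1·X^1·Y^0·Z^2.
  monomial -2·x^0·y^3 ↦ -2·X^0·Y^3·Z^0.
  monomial -1·x^0·y^2 ↦ -1·X^0·Y^2·Z^1.
  monomial 3·x^0·y^1 ↦ 3·X^0·Y^1·Z^2.
  monomial -2·x^0·y^0 ↦ -2·X^0·Y^0·Z^3.
Collecting: F(X, Y, Z) = X**3 + 2*X**2*Y - X**2*Z - X*Y**2 - X*Z**2 - 2*Y**3 - Y**2*Z + 3*Y*Z**2 - 2*Z**3.


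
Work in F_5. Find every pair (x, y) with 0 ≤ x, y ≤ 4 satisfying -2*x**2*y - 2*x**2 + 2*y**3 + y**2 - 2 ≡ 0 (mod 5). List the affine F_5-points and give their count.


Affine F_5-points: {(2, 0), (2, 1), (3, 0), (3, 1)}; count = 4.

For each of the 25 pairs (x, y) ∈ F_5², evaluate f(x, y) mod 5. Record the zeros.
  x = 0: [0↦3, 1↦1, 2↦3, 3↦1, 4↦2]  zeros at y ∈ ∅
  x = 1: [0↦1, 1↦2, 2↦2, 3↦3, 4↦2]  zeros at y ∈ ∅
  x = 2: [0↦0, 1↦0, 2↦4, 3↦4, 4↦2]  zeros at y ∈ {0, 1}
  x = 3: [0↦0, 1↦0, 2↦4, 3↦4, 4↦2]  zeros at y ∈ {0, 1}
  x = 4: [0↦1, 1↦2, 2↦2, 3↦3, 4↦2]  zeros at y ∈ ∅
Collecting zeros: affine points = {(2, 0), (2, 1), (3, 0), (3, 1)}.
Total count |C(F_5)_aff| = 4.


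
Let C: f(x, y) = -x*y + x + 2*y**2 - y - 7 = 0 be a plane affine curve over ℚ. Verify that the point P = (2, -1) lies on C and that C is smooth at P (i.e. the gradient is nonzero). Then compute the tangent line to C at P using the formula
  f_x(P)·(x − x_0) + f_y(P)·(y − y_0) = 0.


Tangent line at P: 2*x - 7*y - 11 = 0.

Step 1: f(2, -1) = 0, so P lies on C.
Step 2: partial derivatives
  f_x(x, y) = 1 - y, f_y(x, y) = -x + 4*y - 1.
  f_x(P) = 2, f_y(P) = -7 (gradient nonzero, so P is smooth).
Step 3: tangent line at P: 2·(x − 2) + -7·(y − -1) = 0.
Expanding: 2*x - 7*y - 11 = 0.


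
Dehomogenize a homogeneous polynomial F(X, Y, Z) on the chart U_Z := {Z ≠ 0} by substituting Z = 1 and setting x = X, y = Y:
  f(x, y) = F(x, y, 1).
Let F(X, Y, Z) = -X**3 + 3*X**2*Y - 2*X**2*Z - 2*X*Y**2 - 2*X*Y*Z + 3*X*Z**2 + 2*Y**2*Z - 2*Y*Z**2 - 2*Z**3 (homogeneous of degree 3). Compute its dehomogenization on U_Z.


f(x, y) = -x**3 + 3*x**2*y - 2*x**2 - 2*x*y**2 - 2*x*y + 3*x + 2*y**2 - 2*y - 2

On U_Z we set Z = 1. Each monomial c·X^i·Y^j·Z^k in F becomes c·x^i·y^j·1^k = c·x^i·y^j.
Substituting Z = 1: F(X, Y, 1) = -x**3 + 3*x**2*y - 2*x**2 - 2*x*y**2 - 2*x*y + 3*x + 2*y**2 - 2*y - 2.
Note: deg(f) ≤ deg(F) = 3; strict inequality happens when F is divisible by Z (lost terms).


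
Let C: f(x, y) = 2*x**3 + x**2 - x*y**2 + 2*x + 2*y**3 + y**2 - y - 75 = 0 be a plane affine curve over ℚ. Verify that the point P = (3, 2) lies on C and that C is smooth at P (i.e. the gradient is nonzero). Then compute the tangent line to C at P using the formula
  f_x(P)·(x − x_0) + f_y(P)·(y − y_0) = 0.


Tangent line at P: 58*x + 15*y - 204 = 0.

Step 1: f(3, 2) = 0, so P lies on C.
Step 2: partial derivatives
  f_x(x, y) = 6*x**2 + 2*x - y**2 + 2, f_y(x, y) = -2*x*y + 6*y**2 + 2*y - 1.
  f_x(P) = 58, f_y(P) = 15 (gradient nonzero, so P is smooth).
Step 3: tangent line at P: 58·(x − 3) + 15·(y − 2) = 0.
Expanding: 58*x + 15*y - 204 = 0.


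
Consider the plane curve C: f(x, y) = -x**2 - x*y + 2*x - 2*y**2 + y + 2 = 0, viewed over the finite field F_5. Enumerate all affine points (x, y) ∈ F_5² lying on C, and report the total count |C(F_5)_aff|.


Affine F_5-points: {(1, 2), (1, 3), (3, 1), (3, 3), (4, 2), (4, 4)}; count = 6.

For each of the 25 pairs (x, y) ∈ F_5², evaluate f(x, y) mod 5. Record the zeros.
  x = 0: [0↦2, 1↦1, 2↦1, 3↦2, 4↦4]  zeros at y ∈ ∅
  x = 1: [0↦3, 1↦1, 2↦0, 3↦0, 4↦1]  zeros at y ∈ {2, 3}
  x = 2: [0↦2, 1↦4, 2↦2, 3↦1, 4↦1]  zeros at y ∈ ∅
  x = 3: [0↦4, 1↦0, 2↦2, 3↦0, 4↦4]  zeros at y ∈ {1, 3}
  x = 4: [0↦4, 1↦4, 2↦0, 3↦2, 4↦0]  zeros at y ∈ {2, 4}
Collecting zeros: affine points = {(1, 2), (1, 3), (3, 1), (3, 3), (4, 2), (4, 4)}.
Total count |C(F_5)_aff| = 6.


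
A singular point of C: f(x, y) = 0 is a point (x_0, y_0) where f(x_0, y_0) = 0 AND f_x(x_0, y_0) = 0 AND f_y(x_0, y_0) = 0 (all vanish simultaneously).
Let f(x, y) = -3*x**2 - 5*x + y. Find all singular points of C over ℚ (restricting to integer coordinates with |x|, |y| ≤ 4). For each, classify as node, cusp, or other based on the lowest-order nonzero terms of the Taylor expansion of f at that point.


No singular points in the scanned grid; C is smooth there.

Compute partial derivatives:
  f_x = -6*x - 5.
  f_y = 1.
f_y = 1 is a nonzero constant, so f_y never vanishes: no point (x, y) can satisfy f = f_x = f_y = 0. In particular no (x, y) ∈ {−4, ..., 4}² is singular; the curve is smooth.


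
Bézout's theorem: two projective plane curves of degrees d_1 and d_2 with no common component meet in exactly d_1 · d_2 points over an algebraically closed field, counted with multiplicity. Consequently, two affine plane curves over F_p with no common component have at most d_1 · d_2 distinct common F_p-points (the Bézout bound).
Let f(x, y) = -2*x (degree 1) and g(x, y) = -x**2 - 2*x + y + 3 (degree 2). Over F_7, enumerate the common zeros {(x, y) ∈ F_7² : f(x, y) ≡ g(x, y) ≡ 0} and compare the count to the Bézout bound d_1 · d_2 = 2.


Common zeros: {(0, 4)}; count = 1; Bézout bound = 2.

deg(f) = 1, deg(g) = 2, so Bézout bound = 2.
Scan x ∈ F_7. For each x, list the y ∈ F_7 with f(x, y) ≡ 0 and those with g(x, y) ≡ 0 (mod 7); the common zeros in that column are the intersection.
  x = 0: f ≡ 0 at y ∈ {0, 1, 2, 3, 4, 5, 6}; g ≡ 0 at y ∈ {4}; common: {4}.
  x = 1: f ≡ 0 at y ∈ ∅; g ≡ 0 at y ∈ {0}; common: ∅.
  x = 2: f ≡ 0 at y ∈ ∅; g ≡ 0 at y ∈ {5}; common: ∅.
  x = 3: f ≡ 0 at y ∈ ∅; g ≡ 0 at y ∈ {5}; common: ∅.
  x = 4: f ≡ 0 at y ∈ ∅; g ≡ 0 at y ∈ {0}; common: ∅.
  x = 5: f ≡ 0 at y ∈ ∅; g ≡ 0 at y ∈ {4}; common: ∅.
  x = 6: f ≡ 0 at y ∈ ∅; g ≡ 0 at y ∈ {3}; common: ∅.
Collecting: common zeros = {(0, 4)}, so the count is 1.
Comparison with the Bézout bound: 1 ≤ 2 = deg(f)·deg(g), as expected for curves with no common component (the affine F_7-count falls short of the bound because intersections may lie at infinity, over extension fields, or carry multiplicity).


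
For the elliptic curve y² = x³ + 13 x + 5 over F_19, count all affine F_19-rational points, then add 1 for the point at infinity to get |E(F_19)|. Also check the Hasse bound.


Affine points = {(0, 9), (0, 10), (1, 0), (2, 1), (2, 18), (4, 8), (4, 11), (5, 9), (5, 10), (11, 4), (11, 15), (14, 9), (14, 10), (17, 3), (17, 16)}; affine count = 15; |E(F_19)| = 16.

Discriminant check: Δ ∝ 4a³ + 27b² = 4·13³ + 27·5² = 4·2197 + 27·25 ≡ 1 (mod 19). Nonzero ⇒ E is nonsingular.
For each x ∈ F_19, compute rhs = x³ + 13·x + 5 mod 19, then count y ∈ F_19 with y² ≡ rhs.
  x = 0: rhs = 5, matching y values: 9, 10 (2 points).
  x = 1: rhs = 0, matching y values: 0 (1 points).
  x = 2: rhs = 1, matching y values: 1, 18 (2 points).
  x = 3: rhs = 14, matching y values: none (0 points).
  x = 4: rhs = 7, matching y values: 8, 11 (2 points).
  x = 5: rhs = 5, matching y values: 9, 10 (2 points).
  x = 6: rhs = 14, matching y values: none (0 points).
  x = 7: rhs = 2, matching y values: none (0 points).
  x = 8: rhs = 13, matching y values: none (0 points).
  x = 9: rhs = 15, matching y values: none (0 points).
  x = 10: rhs = 14, matching y values: none (0 points).
  x = 11: rhs = 16, matching y values: 4, 15 (2 points).
  x = 12: rhs = 8, matching y values: none (0 points).
  x = 13: rhs = 15, matching y values: none (0 points).
  x = 14: rhs = 5, matching y values: 9, 10 (2 points).
  x = 15: rhs = 3, matching y values: none (0 points).
  x = 16: rhs = 15, matching y values: none (0 points).
  x = 17: rhs = 9, matching y values: 3, 16 (2 points).
  x = 18: rhs = 10, matching y values: none (0 points).
Total affine count: 15.
Full point count |E(F_19)| = 15 + 1 = 16.
Hasse bound: |16 − (19+1)| = |-4| = 4 ≤ 2√19 ≈ 8.7178 ✓.


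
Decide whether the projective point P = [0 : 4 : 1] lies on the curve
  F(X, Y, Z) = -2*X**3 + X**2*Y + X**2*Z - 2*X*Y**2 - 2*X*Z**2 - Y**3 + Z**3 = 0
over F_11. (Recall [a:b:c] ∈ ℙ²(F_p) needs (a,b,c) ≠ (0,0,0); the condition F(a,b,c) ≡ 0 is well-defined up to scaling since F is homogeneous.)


F(0,4,1) ≡ 3 (mod 11); P is NOT on the curve.

Evaluate F(0, 4, 1) term-by-term (mod 11).
  -2*X**3 ↦ -2·0·1·1 = 0
  X**2*Y ↦ 1·0·4·1 = 0
  X**2*Z ↦ 1·0·1·1 = 0
  -2*X*Y**2 ↦ -2·0·16·1 = 0
  -2*X*Z**2 ↦ -2·0·1·1 = 0
  -Y**3 ↦ -1·1·64·1 = -64
  Z**3 ↦ 1·1·1·1 = 1
Sum: F(0, 4, 1) = (0) + (0) + (0) + (0) + (0) + (-64) + (1) = -63.
Reducing mod 11: -63 ≡ 3 (mod 11).
Since F(a, b, c) ≡ 3 ≠ 0 (mod 11), P does NOT lie on the curve.


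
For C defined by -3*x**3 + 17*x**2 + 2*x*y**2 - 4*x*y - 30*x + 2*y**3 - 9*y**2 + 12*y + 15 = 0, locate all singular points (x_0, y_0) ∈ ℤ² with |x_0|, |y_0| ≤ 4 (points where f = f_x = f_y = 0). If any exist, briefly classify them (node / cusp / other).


Singular points: {(2, 1)}; classification: node.

Compute partial derivatives:
  f_x = -9*x**2 + 34*x + 2*y**2 - 4*y - 30.
  f_y = 4*x*y - 4*x + 6*y**2 - 18*y + 12.
Scan x_0 ∈ {−4, ..., 4}. For each x_0, f_y(x_0, y) is a polynomial in y; find its integer roots y ∈ {−4, ..., 4}, then test f_x and f at those candidates.
  x = -4: f_y(-4, y) = 6*y**2 - 34*y + 28; vanishes at y ∈ {1}. (-4, 1): f_x = -312 ≠ 0.
  x = -3: f_y(-3, y) = 6*y**2 - 30*y + 24; vanishes at y ∈ {1, 4}. (-3, 1): f_x = -215 ≠ 0; (-3, 4): f_x = -197 ≠ 0.
  x = -2: f_y(-2, y) = 6*y**2 - 26*y + 20; vanishes at y ∈ {1}. (-2, 1): f_x = -136 ≠ 0.
  x = -1: f_y(-1, y) = 6*y**2 - 22*y + 16; vanishes at y ∈ {1}. (-1, 1): f_x = -75 ≠ 0.
  x = 0: f_y(0, y) = 6*y**2 - 18*y + 12; vanishes at y ∈ {1, 2}. (0, 1): f_x = -32 ≠ 0; (0, 2): f_x = -30 ≠ 0.
  x = 1: f_y(1, y) = 6*y**2 - 14*y + 8; vanishes at y ∈ {1}. (1, 1): f_x = -7 ≠ 0.
  x = 2: f_y(2, y) = 6*y**2 - 10*y + 4; vanishes at y ∈ {1}. (2, 1): f_x = 0, f = 0 — SINGULAR.
  x = 3: f_y(3, y) = 6*y**2 - 6*y; vanishes at y ∈ {0, 1}. (3, 0): f_x = -9 ≠ 0; (3, 1): f_x = -11 ≠ 0.
  x = 4: f_y(4, y) = 6*y**2 - 2*y - 4; vanishes at y ∈ {1}. (4, 1): f_x = -40 ≠ 0.
Only singular point on the grid: (2, 1).
Classify: substitute x = 2 + u, y = 1 + v and expand: f = -3*u**3 - u**2 + 2*u*v**2 + 2*v**3 + v**2.
No constant or linear terms (consistent with a singular point). Quadratic part: -u**2 + v**2. Cubic part: -3*u**3 + 2*u*v**2 + 2*v**3.
The quadratic part v**2 - u**2 = (v − u)(v + u) splits into two distinct linear factors, so there are two distinct tangent lines y − 1 = ±(x − 2) — this is a node (ordinary double point).
Classification: node.


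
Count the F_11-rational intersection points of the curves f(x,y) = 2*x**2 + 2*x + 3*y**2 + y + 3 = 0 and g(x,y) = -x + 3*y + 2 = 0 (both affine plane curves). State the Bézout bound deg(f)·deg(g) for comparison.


Common zeros: {(0, 3), (9, 6)}; count = 2; Bézout bound = 2.

deg(f) = 2, deg(g) = 1, so Bézout bound = 2.
Scan x ∈ F_11. For each x, list the y ∈ F_11 with f(x, y) ≡ 0 and those with g(x, y) ≡ 0 (mod 11); the common zeros in that column are the intersection.
  x = 0: f ≡ 0 at y ∈ {3, 4}; g ≡ 0 at y ∈ {3}; common: {3}.
  x = 1: f ≡ 0 at y ∈ {1, 6}; g ≡ 0 at y ∈ {7}; common: ∅.
  x = 2: f ≡ 0 at y ∈ ∅; g ≡ 0 at y ∈ {0}; common: ∅.
  x = 3: f ≡ 0 at y ∈ ∅; g ≡ 0 at y ∈ {4}; common: ∅.
  x = 4: f ≡ 0 at y ∈ ∅; g ≡ 0 at y ∈ {8}; common: ∅.
  x = 5: f ≡ 0 at y ∈ {2, 5}; g ≡ 0 at y ∈ {1}; common: ∅.
  x = 6: f ≡ 0 at y ∈ ∅; g ≡ 0 at y ∈ {5}; common: ∅.
  x = 7: f ≡ 0 at y ∈ ∅; g ≡ 0 at y ∈ {9}; common: ∅.
  x = 8: f ≡ 0 at y ∈ ∅; g ≡ 0 at y ∈ {2}; common: ∅.
  x = 9: f ≡ 0 at y ∈ {1, 6}; g ≡ 0 at y ∈ {6}; common: {6}.
  x = 10: f ≡ 0 at y ∈ {3, 4}; g ≡ 0 at y ∈ {10}; common: ∅.
Collecting: common zeros = {(0, 3), (9, 6)}, so the count is 2.
Comparison with the Bézout bound: 2 ≤ 2 = deg(f)·deg(g), as expected for curves with no common component (the bound is attained).


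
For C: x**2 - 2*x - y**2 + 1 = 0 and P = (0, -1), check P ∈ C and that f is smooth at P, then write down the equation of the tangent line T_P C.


Tangent line at P: -2*x + 2*y + 2 = 0.

Step 1: f(0, -1) = 0, so P lies on C.
Step 2: partial derivatives
  f_x(x, y) = 2*x - 2, f_y(x, y) = -2*y.
  f_x(P) = -2, f_y(P) = 2 (gradient nonzero, so P is smooth).
Step 3: tangent line at P: -2·(x − 0) + 2·(y − -1) = 0.
Expanding: -2*x + 2*y + 2 = 0.


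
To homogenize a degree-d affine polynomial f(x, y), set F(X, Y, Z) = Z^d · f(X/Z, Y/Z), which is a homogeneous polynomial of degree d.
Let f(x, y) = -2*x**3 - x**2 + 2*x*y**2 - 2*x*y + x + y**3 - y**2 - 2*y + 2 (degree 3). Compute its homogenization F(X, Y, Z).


F(X, Y, Z) = -2*X**3 - X**2*Z + 2*X*Y**2 - 2*X*Y*Z + X*Z**2 + Y**3 - Y**2*Z - 2*Y*Z**2 + 2*Z**3

deg(f) = 3.
Substitute x = X/Z, y = Y/Z into f, then multiply by Z^3.
  monomial -2·x^3·y^0 ↦ -2·X^3·Y^0·Z^0.
  monomial -1·x^2·y^0 ↦ -1·X^2·Y^0·Z^1.
  monomial 2·x^1·y^2 ↦ 2·X^1·Y^2·Z^0.
  monomial -2·x^1·y^1 ↦ -2·X^1·Y^1·Z^1.
  monomial 1·x^1·y^0 ↦ 1·X^1·Y^0·Z^2.
  monomial 1·x^0·y^3 ↦ 1·X^0·Y^3·Z^0.
  monomial -1·x^0·y^2 ↦ -1·X^0·Y^2·Z^1.
  monomial -2·x^0·y^1 ↦ -2·X^0·Y^1·Z^2.
  monomial 2·x^0·y^0 ↦ 2·X^0·Y^0·Z^3.
Collecting: F(X, Y, Z) = -2*X**3 - X**2*Z + 2*X*Y**2 - 2*X*Y*Z + X*Z**2 + Y**3 - Y**2*Z - 2*Y*Z**2 + 2*Z**3.


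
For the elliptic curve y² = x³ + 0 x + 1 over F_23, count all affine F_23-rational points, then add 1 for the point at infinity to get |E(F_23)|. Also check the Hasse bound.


Affine points = {(0, 1), (0, 22), (1, 5), (1, 18), (2, 3), (2, 20), (10, 9), (10, 14), (12, 2), (12, 21), (13, 6), (13, 17), (14, 10), (14, 13), (15, 8), (15, 15), (16, 7), (16, 16), (19, 11), (19, 12), (21, 4), (21, 19), (22, 0)}; affine count = 23; |E(F_23)| = 24.

Discriminant check: Δ ∝ 4a³ + 27b² = 4·0³ + 27·1² = 4·0 + 27·1 ≡ 4 (mod 23). Nonzero ⇒ E is nonsingular.
For each x ∈ F_23, compute rhs = x³ + 0·x + 1 mod 23, then count y ∈ F_23 with y² ≡ rhs.
  x = 0: rhs = 1, matching y values: 1, 22 (2 points).
  x = 1: rhs = 2, matching y values: 5, 18 (2 points).
  x = 2: rhs = 9, matching y values: 3, 20 (2 points).
  x = 3: rhs = 5, matching y values: none (0 points).
  x = 4: rhs = 19, matching y values: none (0 points).
  x = 5: rhs = 11, matching y values: none (0 points).
  x = 6: rhs = 10, matching y values: none (0 points).
  x = 7: rhs = 22, matching y values: none (0 points).
  x = 8: rhs = 7, matching y values: none (0 points).
  x = 9: rhs = 17, matching y values: none (0 points).
  x = 10: rhs = 12, matching y values: 9, 14 (2 points).
  x = 11: rhs = 21, matching y values: none (0 points).
  x = 12: rhs = 4, matching y values: 2, 21 (2 points).
  x = 13: rhs = 13, matching y values: 6, 17 (2 points).
  x = 14: rhs = 8, matching y values: 10, 13 (2 points).
  x = 15: rhs = 18, matching y values: 8, 15 (2 points).
  x = 16: rhs = 3, matching y values: 7, 16 (2 points).
  x = 17: rhs = 15, matching y values: none (0 points).
  x = 18: rhs = 14, matching y values: none (0 points).
  x = 19: rhs = 6, matching y values: 11, 12 (2 points).
  x = 20: rhs = 20, matching y values: none (0 points).
  x = 21: rhs = 16, matching y values: 4, 19 (2 points).
  x = 22: rhs = 0, matching y values: 0 (1 points).
Total affine count: 23.
Full point count |E(F_23)| = 23 + 1 = 24.
Hasse bound: |24 − (23+1)| = |0| = 0 ≤ 2√23 ≈ 9.5917 ✓.


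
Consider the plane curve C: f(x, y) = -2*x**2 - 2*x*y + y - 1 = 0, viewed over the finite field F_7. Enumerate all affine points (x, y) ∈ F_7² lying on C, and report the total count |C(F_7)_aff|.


Affine F_7-points: {(0, 1), (1, 4), (2, 4), (3, 6), (5, 6), (6, 1)}; count = 6.

For each of the 49 pairs (x, y) ∈ F_7², evaluate f(x, y) mod 7. Record the zeros.
  x = 0: [0↦6, 1↦0, 2↦1, 3↦2, 4↦3, 5↦4, 6↦5]  zeros at y ∈ {1}
  x = 1: [0↦4, 1↦3, 2↦2, 3↦1, 4↦0, 5↦6, 6↦5]  zeros at y ∈ {4}
  x = 2: [0↦5, 1↦2, 2↦6, 3↦3, 4↦0, 5↦4, 6↦1]  zeros at y ∈ {4}
  x = 3: [0↦2, 1↦4, 2↦6, 3↦1, 4↦3, 5↦5, 6↦0]  zeros at y ∈ {6}
  x = 4: [0↦2, 1↦2, 2↦2, 3↦2, 4↦2, 5↦2, 6↦2]  zeros at y ∈ ∅
  x = 5: [0↦5, 1↦3, 2↦1, 3↦6, 4↦4, 5↦2, 6↦0]  zeros at y ∈ {6}
  x = 6: [0↦4, 1↦0, 2↦3, 3↦6, 4↦2, 5↦5, 6↦1]  zeros at y ∈ {1}
Collecting zeros: affine points = {(0, 1), (1, 4), (2, 4), (3, 6), (5, 6), (6, 1)}.
Total count |C(F_7)_aff| = 6.


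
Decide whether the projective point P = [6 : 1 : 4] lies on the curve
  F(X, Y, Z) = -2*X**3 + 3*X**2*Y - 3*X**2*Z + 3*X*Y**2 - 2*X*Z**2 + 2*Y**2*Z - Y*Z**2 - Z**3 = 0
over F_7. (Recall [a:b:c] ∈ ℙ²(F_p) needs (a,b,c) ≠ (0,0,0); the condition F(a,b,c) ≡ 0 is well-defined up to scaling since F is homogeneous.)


F(6,1,4) ≡ 6 (mod 7); P is NOT on the curve.

Evaluate F(6, 1, 4) term-by-term (mod 7).
  -2*X**3 ↦ -2·216·1·1 = -432
  3*X**2*Y ↦ 3·36·1·1 = 108
  -3*X**2*Z ↦ -3·36·1·4 = -432
  3*X*Y**2 ↦ 3·6·1·1 = 18
  -2*X*Z**2 ↦ -2·6·1·16 = -192
  2*Y**2*Z ↦ 2·1·1·4 = 8
  -Y*Z**2 ↦ -1·1·1·16 = -16
  -Z**3 ↦ -1·1·1·64 = -64
Sum: F(6, 1, 4) = (-432) + (108) + (-432) + (18) + (-192) + (8) + (-16) + (-64) = -1002.
Reducing mod 7: -1002 ≡ 6 (mod 7).
Since F(a, b, c) ≡ 6 ≠ 0 (mod 7), P does NOT lie on the curve.


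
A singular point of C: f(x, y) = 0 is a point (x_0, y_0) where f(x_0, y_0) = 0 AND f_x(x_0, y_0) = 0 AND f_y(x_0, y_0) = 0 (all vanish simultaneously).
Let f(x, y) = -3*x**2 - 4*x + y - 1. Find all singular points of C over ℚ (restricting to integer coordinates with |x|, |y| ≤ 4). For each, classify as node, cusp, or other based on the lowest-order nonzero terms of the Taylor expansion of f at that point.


No singular points in the scanned grid; C is smooth there.

Compute partial derivatives:
  f_x = -6*x - 4.
  f_y = 1.
f_y = 1 is a nonzero constant, so f_y never vanishes: no point (x, y) can satisfy f = f_x = f_y = 0. In particular no (x, y) ∈ {−4, ..., 4}² is singular; the curve is smooth.


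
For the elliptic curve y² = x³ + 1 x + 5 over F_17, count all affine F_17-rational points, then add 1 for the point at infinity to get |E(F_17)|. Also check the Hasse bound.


Affine points = {(2, 7), (2, 10), (3, 1), (3, 16), (5, 4), (5, 13), (7, 7), (7, 10), (8, 7), (8, 10), (11, 2), (11, 15), (14, 3), (14, 14)}; affine count = 14; |E(F_17)| = 15.

Discriminant check: Δ ∝ 4a³ + 27b² = 4·1³ + 27·5² = 4·1 + 27·25 ≡ 16 (mod 17). Nonzero ⇒ E is nonsingular.
For each x ∈ F_17, compute rhs = x³ + 1·x + 5 mod 17, then count y ∈ F_17 with y² ≡ rhs.
  x = 0: rhs = 5, matching y values: none (0 points).
  x = 1: rhs = 7, matching y values: none (0 points).
  x = 2: rhs = 15, matching y values: 7, 10 (2 points).
  x = 3: rhs = 1, matching y values: 1, 16 (2 points).
  x = 4: rhs = 5, matching y values: none (0 points).
  x = 5: rhs = 16, matching y values: 4, 13 (2 points).
  x = 6: rhs = 6, matching y values: none (0 points).
  x = 7: rhs = 15, matching y values: 7, 10 (2 points).
  x = 8: rhs = 15, matching y values: 7, 10 (2 points).
  x = 9: rhs = 12, matching y values: none (0 points).
  x = 10: rhs = 12, matching y values: none (0 points).
  x = 11: rhs = 4, matching y values: 2, 15 (2 points).
  x = 12: rhs = 11, matching y values: none (0 points).
  x = 13: rhs = 5, matching y values: none (0 points).
  x = 14: rhs = 9, matching y values: 3, 14 (2 points).
  x = 15: rhs = 12, matching y values: none (0 points).
  x = 16: rhs = 3, matching y values: none (0 points).
Total affine count: 14.
Full point count |E(F_17)| = 14 + 1 = 15.
Hasse bound: |15 − (17+1)| = |-3| = 3 ≤ 2√17 ≈ 8.2462 ✓.


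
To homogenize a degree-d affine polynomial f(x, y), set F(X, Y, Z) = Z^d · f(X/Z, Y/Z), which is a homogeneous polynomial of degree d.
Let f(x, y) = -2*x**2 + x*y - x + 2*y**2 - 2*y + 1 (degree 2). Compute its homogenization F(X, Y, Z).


F(X, Y, Z) = -2*X**2 + X*Y - X*Z + 2*Y**2 - 2*Y*Z + Z**2

deg(f) = 2.
Substitute x = X/Z, y = Y/Z into f, then multiply by Z^2.
  monomial -2·x^2·y^0 ↦ -2·X^2·Y^0·Z^0.
  monomial 1·x^1·y^1 ↦ 1·X^1·Y^1·Z^0.
  monomial -1·x^1·y^0 ↦ -1·X^1·Y^0·Z^1.
  monomial 2·x^0·y^2 ↦ 2·X^0·Y^2·Z^0.
  monomial -2·x^0·y^1 ↦ -2·X^0·Y^1·Z^1.
  monomial 1·x^0·y^0 ↦ 1·X^0·Y^0·Z^2.
Collecting: F(X, Y, Z) = -2*X**2 + X*Y - X*Z + 2*Y**2 - 2*Y*Z + Z**2.


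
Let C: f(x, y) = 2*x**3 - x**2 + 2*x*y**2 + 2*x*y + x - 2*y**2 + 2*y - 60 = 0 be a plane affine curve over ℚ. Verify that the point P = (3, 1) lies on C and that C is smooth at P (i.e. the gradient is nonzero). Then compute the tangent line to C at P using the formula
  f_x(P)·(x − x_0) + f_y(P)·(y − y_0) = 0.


Tangent line at P: 53*x + 16*y - 175 = 0.

Step 1: f(3, 1) = 0, so P lies on C.
Step 2: partial derivatives
  f_x(x, y) = 6*x**2 - 2*x + 2*y**2 + 2*y + 1, f_y(x, y) = 4*x*y + 2*x - 4*y + 2.
  f_x(P) = 53, f_y(P) = 16 (gradient nonzero, so P is smooth).
Step 3: tangent line at P: 53·(x − 3) + 16·(y − 1) = 0.
Expanding: 53*x + 16*y - 175 = 0.


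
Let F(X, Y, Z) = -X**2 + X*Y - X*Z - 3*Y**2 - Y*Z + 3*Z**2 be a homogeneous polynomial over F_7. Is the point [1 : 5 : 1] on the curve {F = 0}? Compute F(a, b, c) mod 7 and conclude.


F(1,5,1) ≡ 3 (mod 7); P is NOT on the curve.

Evaluate F(1, 5, 1) term-by-term (mod 7).
  -X**2 ↦ -1·1·1·1 = -1
  X*Y ↦ 1·1·5·1 = 5
  -X*Z ↦ -1·1·1·1 = -1
  -3*Y**2 ↦ -3·1·25·1 = -75
  -Y*Z ↦ -1·1·5·1 = -5
  3*Z**2 ↦ 3·1·1·1 = 3
Sum: F(1, 5, 1) = (-1) + (5) + (-1) + (-75) + (-5) + (3) = -74.
Reducing mod 7: -74 ≡ 3 (mod 7).
Since F(a, b, c) ≡ 3 ≠ 0 (mod 7), P does NOT lie on the curve.


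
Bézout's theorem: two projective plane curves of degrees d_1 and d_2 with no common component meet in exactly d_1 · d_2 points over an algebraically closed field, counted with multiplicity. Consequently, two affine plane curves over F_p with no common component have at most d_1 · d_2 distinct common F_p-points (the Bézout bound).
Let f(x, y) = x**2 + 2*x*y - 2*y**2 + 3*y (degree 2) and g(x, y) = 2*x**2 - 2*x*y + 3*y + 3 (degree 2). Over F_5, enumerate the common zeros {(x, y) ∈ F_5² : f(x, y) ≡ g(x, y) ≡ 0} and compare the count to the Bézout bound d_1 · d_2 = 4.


Common zeros: {(0, 4), (4, 1), (4, 2)}; count = 3; Bézout bound = 4.

deg(f) = 2, deg(g) = 2, so Bézout bound = 4.
Scan x ∈ F_5. For each x, list the y ∈ F_5 with f(x, y) ≡ 0 and those with g(x, y) ≡ 0 (mod 5); the common zeros in that column are the intersection.
  x = 0: f ≡ 0 at y ∈ {0, 4}; g ≡ 0 at y ∈ {4}; common: {4}.
  x = 1: f ≡ 0 at y ∈ ∅; g ≡ 0 at y ∈ {0}; common: ∅.
  x = 2: f ≡ 0 at y ∈ {2, 4}; g ≡ 0 at y ∈ {1}; common: ∅.
  x = 3: f ≡ 0 at y ∈ ∅; g ≡ 0 at y ∈ {2}; common: ∅.
  x = 4: f ≡ 0 at y ∈ {1, 2}; g ≡ 0 at y ∈ {0, 1, 2, 3, 4}; common: {1, 2}.
Collecting: common zeros = {(0, 4), (4, 1), (4, 2)}, so the count is 3.
Comparison with the Bézout bound: 3 ≤ 4 = deg(f)·deg(g), as expected for curves with no common component (the affine F_5-count falls short of the bound because intersections may lie at infinity, over extension fields, or carry multiplicity).


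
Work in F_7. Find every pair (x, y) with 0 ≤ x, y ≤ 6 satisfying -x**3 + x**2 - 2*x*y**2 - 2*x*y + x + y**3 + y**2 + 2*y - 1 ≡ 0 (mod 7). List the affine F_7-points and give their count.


Affine F_7-points: {(1, 0), (1, 1), (2, 1), (4, 2), (5, 1), (5, 2), (5, 6), (6, 0), (6, 2)}; count = 9.

For each of the 49 pairs (x, y) ∈ F_7², evaluate f(x, y) mod 7. Record the zeros.
  x = 0: [0↦6, 1↦3, 2↦1, 3↦6, 4↦3, 5↦5, 6↦4]  zeros at y ∈ ∅
  x = 1: [0↦0, 1↦0, 2↦4, 3↦4, 4↦6, 5↦2, 6↦5]  zeros at y ∈ {0, 1}
  x = 2: [0↦4, 1↦0, 2↦3, 3↦5, 4↦5, 5↦2, 6↦2]  zeros at y ∈ {1}
  x = 3: [0↦5, 1↦4, 2↦6, 3↦3, 4↦1, 5↦6, 6↦3]  zeros at y ∈ ∅
  x = 4: [0↦4, 1↦6, 2↦0, 3↦6, 4↦2, 5↦1, 6↦2]  zeros at y ∈ {2}
  x = 5: [0↦2, 1↦0, 2↦0, 3↦1, 4↦2, 5↦2, 6↦0]  zeros at y ∈ {1, 2, 6}
  x = 6: [0↦0, 1↦1, 2↦0, 3↦3, 4↦2, 5↦3, 6↦5]  zeros at y ∈ {0, 2}
Collecting zeros: affine points = {(1, 0), (1, 1), (2, 1), (4, 2), (5, 1), (5, 2), (5, 6), (6, 0), (6, 2)}.
Total count |C(F_7)_aff| = 9.


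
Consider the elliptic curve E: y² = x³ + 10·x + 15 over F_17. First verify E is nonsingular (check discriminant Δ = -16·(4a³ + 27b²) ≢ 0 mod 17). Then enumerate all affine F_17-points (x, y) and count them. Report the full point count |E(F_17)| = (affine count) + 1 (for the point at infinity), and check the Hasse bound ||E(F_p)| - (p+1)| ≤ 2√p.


Affine points = {(0, 7), (0, 10), (1, 3), (1, 14), (2, 3), (2, 14), (3, 2), (3, 15), (4, 0), (6, 6), (6, 11), (9, 1), (9, 16), (13, 8), (13, 9), (14, 3), (14, 14), (15, 2), (15, 15), (16, 2), (16, 15)}; affine count = 21; |E(F_17)| = 22.

Discriminant check: Δ ∝ 4a³ + 27b² = 4·10³ + 27·15² = 4·1000 + 27·225 ≡ 11 (mod 17). Nonzero ⇒ E is nonsingular.
For each x ∈ F_17, compute rhs = x³ + 10·x + 15 mod 17, then count y ∈ F_17 with y² ≡ rhs.
  x = 0: rhs = 15, matching y values: 7, 10 (2 points).
  x = 1: rhs = 9, matching y values: 3, 14 (2 points).
  x = 2: rhs = 9, matching y values: 3, 14 (2 points).
  x = 3: rhs = 4, matching y values: 2, 15 (2 points).
  x = 4: rhs = 0, matching y values: 0 (1 points).
  x = 5: rhs = 3, matching y values: none (0 points).
  x = 6: rhs = 2, matching y values: 6, 11 (2 points).
  x = 7: rhs = 3, matching y values: none (0 points).
  x = 8: rhs = 12, matching y values: none (0 points).
  x = 9: rhs = 1, matching y values: 1, 16 (2 points).
  x = 10: rhs = 10, matching y values: none (0 points).
  x = 11: rhs = 11, matching y values: none (0 points).
  x = 12: rhs = 10, matching y values: none (0 points).
  x = 13: rhs = 13, matching y values: 8, 9 (2 points).
  x = 14: rhs = 9, matching y values: 3, 14 (2 points).
  x = 15: rhs = 4, matching y values: 2, 15 (2 points).
  x = 16: rhs = 4, matching y values: 2, 15 (2 points).
Total affine count: 21.
Full point count |E(F_17)| = 21 + 1 = 22.
Hasse bound: |22 − (17+1)| = |4| = 4 ≤ 2√17 ≈ 8.2462 ✓.


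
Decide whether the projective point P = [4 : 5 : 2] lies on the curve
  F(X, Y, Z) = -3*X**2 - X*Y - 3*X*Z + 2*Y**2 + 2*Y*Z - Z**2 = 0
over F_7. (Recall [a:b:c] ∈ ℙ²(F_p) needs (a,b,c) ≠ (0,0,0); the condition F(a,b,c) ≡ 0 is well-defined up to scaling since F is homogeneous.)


F(4,5,2) ≡ 2 (mod 7); P is NOT on the curve.

Evaluate F(4, 5, 2) term-by-term (mod 7).
  -3*X**2 ↦ -3·16·1·1 = -48
  -X*Y ↦ -1·4·5·1 = -20
  -3*X*Z ↦ -3·4·1·2 = -24
  2*Y**2 ↦ 2·1·25·1 = 50
  2*Y*Z ↦ 2·1·5·2 = 20
  -Z**2 ↦ -1·1·1·4 = -4
Sum: F(4, 5, 2) = (-48) + (-20) + (-24) + (50) + (20) + (-4) = -26.
Reducing mod 7: -26 ≡ 2 (mod 7).
Since F(a, b, c) ≡ 2 ≠ 0 (mod 7), P does NOT lie on the curve.


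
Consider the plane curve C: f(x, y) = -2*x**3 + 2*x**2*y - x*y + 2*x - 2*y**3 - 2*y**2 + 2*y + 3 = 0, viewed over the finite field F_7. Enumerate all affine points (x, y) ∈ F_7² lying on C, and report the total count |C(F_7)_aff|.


Affine F_7-points: {(0, 3), (0, 5), (1, 6), (3, 2), (4, 1), (4, 6), (5, 3)}; count = 7.

For each of the 49 pairs (x, y) ∈ F_7², evaluate f(x, y) mod 7. Record the zeros.
  x = 0: [0↦3, 1↦1, 2↦4, 3↦0, 4↦5, 5↦0, 6↦1]  zeros at y ∈ {3, 5}
  x = 1: [0↦3, 1↦2, 2↦6, 3↦3, 4↦2, 5↦5, 6↦0]  zeros at y ∈ {6}
  x = 2: [0↦5, 1↦2, 2↦4, 3↦6, 4↦3, 5↦4, 6↦4]  zeros at y ∈ ∅
  x = 3: [0↦4, 1↦3, 2↦0, 3↦4, 4↦3, 5↦6, 6↦1]  zeros at y ∈ {2}
  x = 4: [0↦2, 1↦0, 2↦3, 3↦6, 4↦4, 5↦6, 6↦0]  zeros at y ∈ {1, 6}
  x = 5: [0↦1, 1↦2, 2↦1, 3↦0, 4↦1, 5↦6, 6↦3]  zeros at y ∈ {3}
  x = 6: [0↦3, 1↦4, 2↦3, 3↦2, 4↦3, 5↦1, 6↦5]  zeros at y ∈ ∅
Collecting zeros: affine points = {(0, 3), (0, 5), (1, 6), (3, 2), (4, 1), (4, 6), (5, 3)}.
Total count |C(F_7)_aff| = 7.
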